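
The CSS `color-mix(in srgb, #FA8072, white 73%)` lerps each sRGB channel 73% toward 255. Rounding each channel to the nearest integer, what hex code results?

#FEDDD9

#FA8072 is rgb(250, 128, 114).
Per channel, c → c + 0.73(255 − c):
  R: 250 + 0.73×(255−250) = 250 + 3.65 = 253.65 → 254
  G: 128 + 0.73×(255−128) = 128 + 92.71 = 220.71 → 221
  B: 114 + 0.73×(255−114) = 114 + 102.93 = 216.93 → 217
rgb(254, 221, 217) = #FEDDD9.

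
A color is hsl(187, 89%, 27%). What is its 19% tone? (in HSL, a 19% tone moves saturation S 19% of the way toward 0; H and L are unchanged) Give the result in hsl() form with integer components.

hsl(187, 72%, 27%)

S moves 19% from 89 toward 0: 89 − 16.91 = 72.09 → 72.
H and L are unchanged.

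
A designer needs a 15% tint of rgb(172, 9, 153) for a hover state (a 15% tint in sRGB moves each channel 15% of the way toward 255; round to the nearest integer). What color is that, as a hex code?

Per channel, c → c + 0.15(255 − c):
  R: 172 + 0.15×(255−172) = 172 + 12.45 = 184.45 → 184
  G: 9 + 0.15×(255−9) = 9 + 36.9 = 45.9 → 46
  B: 153 + 15.3 = 168.3 → 168
rgb(184, 46, 168) = #b82ea8.

#b82ea8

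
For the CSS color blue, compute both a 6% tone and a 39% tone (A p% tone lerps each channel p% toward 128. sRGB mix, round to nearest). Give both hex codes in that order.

CSS blue is rgb(0, 0, 255).
6% tone:
  R: 0 + 0.06×(128−0) = 0 + 7.68 = 7.68 → 8
  G: 0 + 7.68 = 7.68 → 8
  B: 255 − 7.62 = 247.38 → 247
  → #0808F7
39% tone:
  R: 0 + 0.39×(128−0) = 0 + 49.92 = 49.92 → 50
  G: 0 + 0.39×(128−0) = 0 + 49.92 = 49.92 → 50
  B: 255 + 0.39×(128−255) = 255 − 49.53 = 205.47 → 205
  → #3232CD

#0808F7, #3232CD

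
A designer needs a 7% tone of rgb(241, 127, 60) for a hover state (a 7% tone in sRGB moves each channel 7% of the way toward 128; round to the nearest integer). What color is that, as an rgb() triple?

Lerp each channel 7% toward 128:
  R: 241 − 7.91 = 233.09 → 233
  G: 127 + 0.07×(128−127) = 127 + 0.07 = 127.07 → 127
  B: 60 + 4.76 = 64.76 → 65

rgb(233, 127, 65)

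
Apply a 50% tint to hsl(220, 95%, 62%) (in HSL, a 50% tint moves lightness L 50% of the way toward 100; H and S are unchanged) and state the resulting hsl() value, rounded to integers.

hsl(220, 95%, 81%)

L moves 50% from 62 toward 100: 62 + 19 = 81 → 81.
H and S are unchanged.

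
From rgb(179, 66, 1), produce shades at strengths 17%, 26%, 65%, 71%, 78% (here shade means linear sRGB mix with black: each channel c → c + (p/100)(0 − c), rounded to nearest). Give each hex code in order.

17%: (179 − 30.43 = 148.57→149, 66 − 11.22 = 54.78→55, 1→1) → #953701
26%: (179 − 46.54 = 132.46→132, 66 − 17.16 = 48.84→49, 1→1) → #843101
65%: (179 − 116.35 = 62.65→63, 66 − 42.9 = 23.1→23, 1 − 0.65 = 0.35→0) → #3f1700
71%: (179 − 127.09 = 51.91→52, 66 − 46.86 = 19.14→19, 1 − 0.71 = 0.29→0) → #341300
78%: (179 − 139.62 = 39.38→39, 66 − 51.48 = 14.52→15, 1 − 0.78 = 0.22→0) → #270f00

#953701, #843101, #3f1700, #341300, #270f00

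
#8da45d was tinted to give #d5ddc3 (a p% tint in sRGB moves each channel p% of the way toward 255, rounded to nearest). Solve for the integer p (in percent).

#8da45d is rgb(141, 164, 93); #d5ddc3 is rgb(213, 221, 195).
On the B channel (widest range): 195 ≈ 93 + (p/100)(255 − 93), so p ≈ 100×(195 − 93)/(255 − 93) = 10200/162 = 62.96.
p = 63 reproduces all three channels after rounding.

63%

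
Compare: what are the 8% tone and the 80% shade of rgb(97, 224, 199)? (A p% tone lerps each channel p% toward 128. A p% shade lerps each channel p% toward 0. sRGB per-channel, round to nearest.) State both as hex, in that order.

8% tone:
  R: 97 + 2.48 = 99.48 → 99
  G: 224 − 7.68 = 216.32 → 216
  B: 199 + 0.08×(128−199) = 199 − 5.68 = 193.32 → 193
  → #63D8C1
80% shade:
  R: 97 − 77.6 = 19.4 → 19
  G: 224 + 0.8×(0−224) = 224 − 179.2 = 44.8 → 45
  B: 199 + 0.8×(0−199) = 199 − 159.2 = 39.8 → 40
  → #132D28

#63D8C1, #132D28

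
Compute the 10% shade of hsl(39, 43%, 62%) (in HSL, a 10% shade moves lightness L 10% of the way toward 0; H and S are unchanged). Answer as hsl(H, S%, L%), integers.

hsl(39, 43%, 56%)

L moves 10% from 62 toward 0: 62 − 6.2 = 55.8 → 56.
H and S are unchanged.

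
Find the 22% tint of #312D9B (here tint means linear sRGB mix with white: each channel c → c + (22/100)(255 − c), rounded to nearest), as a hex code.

#5E5BB1

#312D9B is rgb(49, 45, 155).
Lerp each channel 22% toward 255:
  R: 49 + 0.22×(255−49) = 49 + 45.32 = 94.32 → 94
  G: 45 + 46.2 = 91.2 → 91
  B: 155 + 0.22×(255−155) = 155 + 22 = 177 → 177
rgb(94, 91, 177) = #5E5BB1.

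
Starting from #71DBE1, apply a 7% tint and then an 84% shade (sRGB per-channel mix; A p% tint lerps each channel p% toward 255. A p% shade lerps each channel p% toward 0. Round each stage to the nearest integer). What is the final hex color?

#71DBE1 is rgb(113, 219, 225).
Lerp each channel 7% toward 255:
  R: 113 + 9.94 = 122.94 → 123
  G: 219 + 2.52 = 221.52 → 222
  B: 225 + 2.1 = 227.1 → 227
After the tint: rgb(123, 222, 227) = #7BDEE3.
An 84% shade moves each channel 84% toward 0:
  R: 123 − 103.32 = 19.68 → 20
  G: 222 + 0.84×(0−222) = 222 − 186.48 = 35.52 → 36
  B: 227 − 190.68 = 36.32 → 36
rgb(20, 36, 36) = #142424.

#142424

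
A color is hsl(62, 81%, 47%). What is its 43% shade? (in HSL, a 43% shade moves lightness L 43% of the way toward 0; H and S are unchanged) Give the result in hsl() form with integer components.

hsl(62, 81%, 27%)

L moves 43% from 47 toward 0: 47 − 20.21 = 26.79 → 27.
H and S are unchanged.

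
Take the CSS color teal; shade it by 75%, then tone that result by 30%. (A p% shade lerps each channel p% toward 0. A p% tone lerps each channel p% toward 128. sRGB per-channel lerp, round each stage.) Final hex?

CSS teal is rgb(0, 128, 128).
A 75% shade moves each channel 75% toward 0:
  R: 0 + 0 = 0 → 0
  G: 128 + 0.75×(0−128) = 128 − 96 = 32 → 32
  B: 128 − 96 = 32 → 32
After the shade: rgb(0, 32, 32) = #002020.
Per channel, c → c + 0.3(128 − c):
  R: 0 + 38.4 = 38.4 → 38
  G: 32 + 28.8 = 60.8 → 61
  B: 32 + 0.3×(128−32) = 32 + 28.8 = 60.8 → 61
rgb(38, 61, 61) = #263d3d.

#263d3d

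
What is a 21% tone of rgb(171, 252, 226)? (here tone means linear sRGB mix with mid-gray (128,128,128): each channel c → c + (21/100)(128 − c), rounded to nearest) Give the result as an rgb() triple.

A 21% tone moves each channel 21% toward 128:
  R: 171 − 9.03 = 161.97 → 162
  G: 252 + 0.21×(128−252) = 252 − 26.04 = 225.96 → 226
  B: 226 − 20.58 = 205.42 → 205

rgb(162, 226, 205)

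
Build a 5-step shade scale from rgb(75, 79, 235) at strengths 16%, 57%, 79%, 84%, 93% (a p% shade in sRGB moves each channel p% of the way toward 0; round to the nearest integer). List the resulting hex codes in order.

16%: (75 − 12 = 63→63, 79 − 12.64 = 66.36→66, 235 − 37.6 = 197.4→197) → #3f42c5
57%: (75 − 42.75 = 32.25→32, 79 − 45.03 = 33.97→34, 235 − 133.95 = 101.05→101) → #202265
79%: (75 − 59.25 = 15.75→16, 79 − 62.41 = 16.59→17, 235 − 185.65 = 49.35→49) → #101131
84%: (75 − 63 = 12→12, 79 − 66.36 = 12.64→13, 235 − 197.4 = 37.6→38) → #0c0d26
93%: (75 − 69.75 = 5.25→5, 79 − 73.47 = 5.53→6, 235 − 218.55 = 16.45→16) → #050610

#3f42c5, #202265, #101131, #0c0d26, #050610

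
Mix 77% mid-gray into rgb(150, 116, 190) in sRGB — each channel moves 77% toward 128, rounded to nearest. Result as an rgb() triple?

rgb(133, 125, 142)

Lerp each channel 77% toward 128:
  R: 150 + 0.77×(128−150) = 150 − 16.94 = 133.06 → 133
  G: 116 + 9.24 = 125.24 → 125
  B: 190 + 0.77×(128−190) = 190 − 47.74 = 142.26 → 142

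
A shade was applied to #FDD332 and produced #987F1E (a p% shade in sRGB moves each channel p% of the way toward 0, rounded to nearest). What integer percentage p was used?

40%

#FDD332 is rgb(253, 211, 50); #987F1E is rgb(152, 127, 30).
On the R channel (widest range): 152 ≈ 253 + (p/100)(0 − 253), so p ≈ 100×(152 − 253)/(0 − 253) = -10100/-253 = 39.92.
p = 40 reproduces all three channels after rounding.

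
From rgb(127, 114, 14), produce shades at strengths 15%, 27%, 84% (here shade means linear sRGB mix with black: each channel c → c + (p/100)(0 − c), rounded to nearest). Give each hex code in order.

15%: (127 − 19.05 = 107.95→108, 114 − 17.1 = 96.9→97, 14 − 2.1 = 11.9→12) → #6C610C
27%: (127 − 34.29 = 92.71→93, 114 − 30.78 = 83.22→83, 14 − 3.78 = 10.22→10) → #5D530A
84%: (127 − 106.68 = 20.32→20, 114 − 95.76 = 18.24→18, 14 − 11.76 = 2.24→2) → #141202

#6C610C, #5D530A, #141202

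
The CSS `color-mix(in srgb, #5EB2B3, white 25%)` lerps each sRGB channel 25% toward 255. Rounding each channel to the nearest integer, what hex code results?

#5EB2B3 is rgb(94, 178, 179).
A 25% tint moves each channel 25% toward 255:
  R: 94 + 0.25×(255−94) = 94 + 40.25 = 134.25 → 134
  G: 178 + 19.25 = 197.25 → 197
  B: 179 + 0.25×(255−179) = 179 + 19 = 198 → 198
rgb(134, 197, 198) = #86C5C6.

#86C5C6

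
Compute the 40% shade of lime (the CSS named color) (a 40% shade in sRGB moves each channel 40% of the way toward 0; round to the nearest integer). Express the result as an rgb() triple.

rgb(0, 153, 0)

CSS lime is rgb(0, 255, 0).
Per channel, c → c + 0.4(0 − c):
  R: 0 + 0 = 0 → 0
  G: 255 + 0.4×(0−255) = 255 − 102 = 153 → 153
  B: 0 + 0 = 0 → 0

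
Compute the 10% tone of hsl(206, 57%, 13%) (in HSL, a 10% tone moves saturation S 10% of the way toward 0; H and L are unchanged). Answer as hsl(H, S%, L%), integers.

S moves 10% from 57 toward 0: 57 − 5.7 = 51.3 → 51.
H and L are unchanged.

hsl(206, 51%, 13%)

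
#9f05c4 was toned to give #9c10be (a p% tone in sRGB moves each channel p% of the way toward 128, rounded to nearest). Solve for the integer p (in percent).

#9f05c4 is rgb(159, 5, 196); #9c10be is rgb(156, 16, 190).
On the G channel (widest range): 16 ≈ 5 + (p/100)(128 − 5), so p ≈ 100×(16 − 5)/(128 − 5) = 1100/123 = 8.94.
p = 9 reproduces all three channels after rounding.

9%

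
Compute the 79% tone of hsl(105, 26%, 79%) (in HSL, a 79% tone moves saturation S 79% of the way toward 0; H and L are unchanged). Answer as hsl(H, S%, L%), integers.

S moves 79% from 26 toward 0: 26 − 20.54 = 5.46 → 5.
H and L are unchanged.

hsl(105, 5%, 79%)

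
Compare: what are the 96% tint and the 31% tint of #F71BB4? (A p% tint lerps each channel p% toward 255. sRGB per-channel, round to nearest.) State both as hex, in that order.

#FFF6FC, #F962CB

#F71BB4 is rgb(247, 27, 180).
96% tint:
  R: 247 + 7.68 = 254.68 → 255
  G: 27 + 218.88 = 245.88 → 246
  B: 180 + 0.96×(255−180) = 180 + 72 = 252 → 252
  → #FFF6FC
31% tint:
  R: 247 + 0.31×(255−247) = 247 + 2.48 = 249.48 → 249
  G: 27 + 0.31×(255−27) = 27 + 70.68 = 97.68 → 98
  B: 180 + 23.25 = 203.25 → 203
  → #F962CB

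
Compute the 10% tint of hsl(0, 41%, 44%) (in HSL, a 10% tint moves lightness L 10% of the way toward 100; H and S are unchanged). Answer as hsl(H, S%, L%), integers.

L moves 10% from 44 toward 100: 44 + 5.6 = 49.6 → 50.
H and S are unchanged.

hsl(0, 41%, 50%)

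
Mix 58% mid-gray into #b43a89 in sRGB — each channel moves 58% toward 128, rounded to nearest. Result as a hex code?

#966384

#b43a89 is rgb(180, 58, 137).
Lerp each channel 58% toward 128:
  R: 180 − 30.16 = 149.84 → 150
  G: 58 + 0.58×(128−58) = 58 + 40.6 = 98.6 → 99
  B: 137 + 0.58×(128−137) = 137 − 5.22 = 131.78 → 132
rgb(150, 99, 132) = #966384.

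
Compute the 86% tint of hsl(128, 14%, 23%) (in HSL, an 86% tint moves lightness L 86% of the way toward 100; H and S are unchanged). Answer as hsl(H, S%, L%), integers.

hsl(128, 14%, 89%)

L moves 86% from 23 toward 100: 23 + 66.22 = 89.22 → 89.
H and S are unchanged.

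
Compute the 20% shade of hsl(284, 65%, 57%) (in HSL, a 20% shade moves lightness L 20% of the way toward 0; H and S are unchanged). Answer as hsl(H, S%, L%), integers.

hsl(284, 65%, 46%)

L moves 20% from 57 toward 0: 57 − 11.4 = 45.6 → 46.
H and S are unchanged.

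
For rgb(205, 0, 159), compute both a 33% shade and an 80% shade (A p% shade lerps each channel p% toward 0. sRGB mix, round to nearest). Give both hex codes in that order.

33% shade:
  R: 205 − 67.65 = 137.35 → 137
  G: 0 + 0.33×(0−0) = 0 + 0 = 0 → 0
  B: 159 − 52.47 = 106.53 → 107
  → #89006B
80% shade:
  R: 205 + 0.8×(0−205) = 205 − 164 = 41 → 41
  G: 0 + 0.8×(0−0) = 0 + 0 = 0 → 0
  B: 159 + 0.8×(0−159) = 159 − 127.2 = 31.8 → 32
  → #290020

#89006B, #290020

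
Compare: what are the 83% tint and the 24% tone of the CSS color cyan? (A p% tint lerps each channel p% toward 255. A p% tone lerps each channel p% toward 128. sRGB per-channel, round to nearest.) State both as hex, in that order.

#D4FFFF, #1FE1E1

CSS cyan is rgb(0, 255, 255).
83% tint:
  R: 0 + 211.65 = 211.65 → 212
  G: 255 + 0.83×(255−255) = 255 + 0 = 255 → 255
  B: 255 + 0.83×(255−255) = 255 + 0 = 255 → 255
  → #D4FFFF
24% tone:
  R: 0 + 30.72 = 30.72 → 31
  G: 255 − 30.48 = 224.52 → 225
  B: 255 + 0.24×(128−255) = 255 − 30.48 = 224.52 → 225
  → #1FE1E1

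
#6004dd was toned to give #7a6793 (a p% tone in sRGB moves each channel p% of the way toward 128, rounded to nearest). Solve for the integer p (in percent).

#6004dd is rgb(96, 4, 221); #7a6793 is rgb(122, 103, 147).
On the G channel (widest range): 103 ≈ 4 + (p/100)(128 − 4), so p ≈ 100×(103 − 4)/(128 − 4) = 9900/124 = 79.84.
p = 80 reproduces all three channels after rounding.

80%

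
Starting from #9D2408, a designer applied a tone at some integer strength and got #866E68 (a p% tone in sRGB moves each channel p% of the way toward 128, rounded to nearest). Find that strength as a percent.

80%

#9D2408 is rgb(157, 36, 8); #866E68 is rgb(134, 110, 104).
On the B channel (widest range): 104 ≈ 8 + (p/100)(128 − 8), so p ≈ 100×(104 − 8)/(128 − 8) = 9600/120 = 80.00.
p = 80 reproduces all three channels after rounding.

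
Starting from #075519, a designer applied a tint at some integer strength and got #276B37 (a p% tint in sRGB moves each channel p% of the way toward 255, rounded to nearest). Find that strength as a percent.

13%

#075519 is rgb(7, 85, 25); #276B37 is rgb(39, 107, 55).
On the R channel (widest range): 39 ≈ 7 + (p/100)(255 − 7), so p ≈ 100×(39 − 7)/(255 − 7) = 3200/248 = 12.90.
p = 13 reproduces all three channels after rounding.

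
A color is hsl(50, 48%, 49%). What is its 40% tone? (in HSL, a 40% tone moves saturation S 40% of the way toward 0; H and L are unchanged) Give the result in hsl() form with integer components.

S moves 40% from 48 toward 0: 48 − 19.2 = 28.8 → 29.
H and L are unchanged.

hsl(50, 29%, 49%)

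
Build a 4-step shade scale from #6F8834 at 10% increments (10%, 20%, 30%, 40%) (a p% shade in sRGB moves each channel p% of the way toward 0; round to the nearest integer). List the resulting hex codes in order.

#6F8834 is rgb(111, 136, 52).
10%: (111 − 11.1 = 99.9→100, 136 − 13.6 = 122.4→122, 52 − 5.2 = 46.8→47) → #647A2F
20%: (111 − 22.2 = 88.8→89, 136 − 27.2 = 108.8→109, 52 − 10.4 = 41.6→42) → #596D2A
30%: (111 − 33.3 = 77.7→78, 136 − 40.8 = 95.2→95, 52 − 15.6 = 36.4→36) → #4E5F24
40%: (111 − 44.4 = 66.6→67, 136 − 54.4 = 81.6→82, 52 − 20.8 = 31.2→31) → #43521F

#647A2F, #596D2A, #4E5F24, #43521F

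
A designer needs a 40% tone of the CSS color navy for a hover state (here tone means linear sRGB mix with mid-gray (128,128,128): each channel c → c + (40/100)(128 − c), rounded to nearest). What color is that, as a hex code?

CSS navy is rgb(0, 0, 128).
A 40% tone moves each channel 40% toward 128:
  R: 0 + 51.2 = 51.2 → 51
  G: 0 + 0.4×(128−0) = 0 + 51.2 = 51.2 → 51
  B: 128 + 0.4×(128−128) = 128 + 0 = 128 → 128
rgb(51, 51, 128) = #333380.

#333380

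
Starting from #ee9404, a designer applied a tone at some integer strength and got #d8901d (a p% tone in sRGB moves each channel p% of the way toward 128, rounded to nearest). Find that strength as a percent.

20%

#ee9404 is rgb(238, 148, 4); #d8901d is rgb(216, 144, 29).
On the B channel (widest range): 29 ≈ 4 + (p/100)(128 − 4), so p ≈ 100×(29 − 4)/(128 − 4) = 2500/124 = 20.16.
p = 20 reproduces all three channels after rounding.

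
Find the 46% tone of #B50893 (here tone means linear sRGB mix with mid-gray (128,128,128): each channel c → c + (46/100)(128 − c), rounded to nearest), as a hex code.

#B50893 is rgb(181, 8, 147).
A 46% tone moves each channel 46% toward 128:
  R: 181 + 0.46×(128−181) = 181 − 24.38 = 156.62 → 157
  G: 8 + 0.46×(128−8) = 8 + 55.2 = 63.2 → 63
  B: 147 + 0.46×(128−147) = 147 − 8.74 = 138.26 → 138
rgb(157, 63, 138) = #9D3F8A.

#9D3F8A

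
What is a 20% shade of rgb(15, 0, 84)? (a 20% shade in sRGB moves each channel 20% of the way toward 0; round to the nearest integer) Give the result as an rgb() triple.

rgb(12, 0, 67)

A 20% shade moves each channel 20% toward 0:
  R: 15 − 3 = 12 → 12
  G: 0 + 0.2×(0−0) = 0 + 0 = 0 → 0
  B: 84 + 0.2×(0−84) = 84 − 16.8 = 67.2 → 67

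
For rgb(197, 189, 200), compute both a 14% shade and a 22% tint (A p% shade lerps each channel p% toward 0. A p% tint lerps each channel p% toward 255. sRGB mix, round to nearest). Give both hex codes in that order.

14% shade:
  R: 197 + 0.14×(0−197) = 197 − 27.58 = 169.42 → 169
  G: 189 − 26.46 = 162.54 → 163
  B: 200 + 0.14×(0−200) = 200 − 28 = 172 → 172
  → #a9a3ac
22% tint:
  R: 197 + 12.76 = 209.76 → 210
  G: 189 + 0.22×(255−189) = 189 + 14.52 = 203.52 → 204
  B: 200 + 0.22×(255−200) = 200 + 12.1 = 212.1 → 212
  → #d2ccd4

#a9a3ac, #d2ccd4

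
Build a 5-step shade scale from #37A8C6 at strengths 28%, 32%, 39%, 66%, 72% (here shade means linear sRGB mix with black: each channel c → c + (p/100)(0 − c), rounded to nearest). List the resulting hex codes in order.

#28798F, #257287, #226679, #133943, #0F2F37

#37A8C6 is rgb(55, 168, 198).
28%: (55 − 15.4 = 39.6→40, 168 − 47.04 = 120.96→121, 198 − 55.44 = 142.56→143) → #28798F
32%: (55 − 17.6 = 37.4→37, 168 − 53.76 = 114.24→114, 198 − 63.36 = 134.64→135) → #257287
39%: (55 − 21.45 = 33.55→34, 168 − 65.52 = 102.48→102, 198 − 77.22 = 120.78→121) → #226679
66%: (55 − 36.3 = 18.7→19, 168 − 110.88 = 57.12→57, 198 − 130.68 = 67.32→67) → #133943
72%: (55 − 39.6 = 15.4→15, 168 − 120.96 = 47.04→47, 198 − 142.56 = 55.44→55) → #0F2F37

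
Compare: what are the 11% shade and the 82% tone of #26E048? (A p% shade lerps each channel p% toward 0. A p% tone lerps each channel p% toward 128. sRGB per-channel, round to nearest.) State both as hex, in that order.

#26E048 is rgb(38, 224, 72).
11% shade:
  R: 38 − 4.18 = 33.82 → 34
  G: 224 + 0.11×(0−224) = 224 − 24.64 = 199.36 → 199
  B: 72 − 7.92 = 64.08 → 64
  → #22C740
82% tone:
  R: 38 + 0.82×(128−38) = 38 + 73.8 = 111.8 → 112
  G: 224 + 0.82×(128−224) = 224 − 78.72 = 145.28 → 145
  B: 72 + 45.92 = 117.92 → 118
  → #709176

#22C740, #709176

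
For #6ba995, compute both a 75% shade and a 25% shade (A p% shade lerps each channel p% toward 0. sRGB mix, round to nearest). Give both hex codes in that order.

#1b2a25, #507f70

#6ba995 is rgb(107, 169, 149).
75% shade:
  R: 107 + 0.75×(0−107) = 107 − 80.25 = 26.75 → 27
  G: 169 − 126.75 = 42.25 → 42
  B: 149 + 0.75×(0−149) = 149 − 111.75 = 37.25 → 37
  → #1b2a25
25% shade:
  R: 107 − 26.75 = 80.25 → 80
  G: 169 + 0.25×(0−169) = 169 − 42.25 = 126.75 → 127
  B: 149 + 0.25×(0−149) = 149 − 37.25 = 111.75 → 112
  → #507f70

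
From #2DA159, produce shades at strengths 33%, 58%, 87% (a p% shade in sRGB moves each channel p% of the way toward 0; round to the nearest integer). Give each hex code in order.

#2DA159 is rgb(45, 161, 89).
33%: (45 − 14.85 = 30.15→30, 161 − 53.13 = 107.87→108, 89 − 29.37 = 59.63→60) → #1E6C3C
58%: (45 − 26.1 = 18.9→19, 161 − 93.38 = 67.62→68, 89 − 51.62 = 37.38→37) → #134425
87%: (45 − 39.15 = 5.85→6, 161 − 140.07 = 20.93→21, 89 − 77.43 = 11.57→12) → #06150C

#1E6C3C, #134425, #06150C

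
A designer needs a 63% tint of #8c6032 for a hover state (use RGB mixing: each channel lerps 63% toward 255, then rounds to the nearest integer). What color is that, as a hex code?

#8c6032 is rgb(140, 96, 50).
Per channel, c → c + 0.63(255 − c):
  R: 140 + 0.63×(255−140) = 140 + 72.45 = 212.45 → 212
  G: 96 + 100.17 = 196.17 → 196
  B: 50 + 0.63×(255−50) = 50 + 129.15 = 179.15 → 179
rgb(212, 196, 179) = #d4c4b3.

#d4c4b3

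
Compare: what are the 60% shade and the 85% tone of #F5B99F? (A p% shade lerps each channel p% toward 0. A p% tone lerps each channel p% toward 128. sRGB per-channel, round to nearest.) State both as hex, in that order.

#F5B99F is rgb(245, 185, 159).
60% shade:
  R: 245 − 147 = 98 → 98
  G: 185 + 0.6×(0−185) = 185 − 111 = 74 → 74
  B: 159 − 95.4 = 63.6 → 64
  → #624A40
85% tone:
  R: 245 − 99.45 = 145.55 → 146
  G: 185 + 0.85×(128−185) = 185 − 48.45 = 136.55 → 137
  B: 159 + 0.85×(128−159) = 159 − 26.35 = 132.65 → 133
  → #928985

#624A40, #928985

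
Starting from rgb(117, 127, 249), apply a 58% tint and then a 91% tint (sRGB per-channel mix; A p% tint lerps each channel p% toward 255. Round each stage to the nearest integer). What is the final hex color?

Lerp each channel 58% toward 255:
  R: 117 + 0.58×(255−117) = 117 + 80.04 = 197.04 → 197
  G: 127 + 74.24 = 201.24 → 201
  B: 249 + 3.48 = 252.48 → 252
After the tint: rgb(197, 201, 252) = #c5c9fc.
A 91% tint moves each channel 91% toward 255:
  R: 197 + 52.78 = 249.78 → 250
  G: 201 + 0.91×(255−201) = 201 + 49.14 = 250.14 → 250
  B: 252 + 0.91×(255−252) = 252 + 2.73 = 254.73 → 255
rgb(250, 250, 255) = #fafaff.

#fafaff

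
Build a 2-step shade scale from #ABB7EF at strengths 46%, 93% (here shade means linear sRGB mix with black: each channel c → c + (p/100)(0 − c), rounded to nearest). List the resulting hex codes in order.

#ABB7EF is rgb(171, 183, 239).
46%: (171 − 78.66 = 92.34→92, 183 − 84.18 = 98.82→99, 239 − 109.94 = 129.06→129) → #5C6381
93%: (171 − 159.03 = 11.97→12, 183 − 170.19 = 12.81→13, 239 − 222.27 = 16.73→17) → #0C0D11

#5C6381, #0C0D11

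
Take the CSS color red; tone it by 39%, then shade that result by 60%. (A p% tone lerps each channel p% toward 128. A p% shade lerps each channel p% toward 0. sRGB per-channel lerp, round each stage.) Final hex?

CSS red is rgb(255, 0, 0).
Lerp each channel 39% toward 128:
  R: 255 − 49.53 = 205.47 → 205
  G: 0 + 49.92 = 49.92 → 50
  B: 0 + 0.39×(128−0) = 0 + 49.92 = 49.92 → 50
After the tone: rgb(205, 50, 50) = #CD3232.
Per channel, c → c + 0.6(0 − c):
  R: 205 + 0.6×(0−205) = 205 − 123 = 82 → 82
  G: 50 − 30 = 20 → 20
  B: 50 − 30 = 20 → 20
rgb(82, 20, 20) = #521414.

#521414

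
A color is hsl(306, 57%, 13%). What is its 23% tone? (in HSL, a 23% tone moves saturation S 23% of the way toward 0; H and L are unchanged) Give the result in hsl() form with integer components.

hsl(306, 44%, 13%)

S moves 23% from 57 toward 0: 57 − 13.11 = 43.89 → 44.
H and L are unchanged.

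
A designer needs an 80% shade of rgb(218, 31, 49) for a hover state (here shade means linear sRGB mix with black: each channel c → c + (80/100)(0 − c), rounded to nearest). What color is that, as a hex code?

An 80% shade moves each channel 80% toward 0:
  R: 218 + 0.8×(0−218) = 218 − 174.4 = 43.6 → 44
  G: 31 + 0.8×(0−31) = 31 − 24.8 = 6.2 → 6
  B: 49 + 0.8×(0−49) = 49 − 39.2 = 9.8 → 10
rgb(44, 6, 10) = #2C060A.

#2C060A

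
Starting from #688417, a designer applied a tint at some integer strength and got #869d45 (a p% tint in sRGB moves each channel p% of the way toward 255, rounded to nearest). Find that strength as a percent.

20%

#688417 is rgb(104, 132, 23); #869d45 is rgb(134, 157, 69).
On the B channel (widest range): 69 ≈ 23 + (p/100)(255 − 23), so p ≈ 100×(69 − 23)/(255 − 23) = 4600/232 = 19.83.
p = 20 reproduces all three channels after rounding.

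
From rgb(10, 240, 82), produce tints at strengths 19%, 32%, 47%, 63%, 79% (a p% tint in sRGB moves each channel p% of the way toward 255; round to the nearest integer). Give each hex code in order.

19%: (10 + 46.55 = 56.55→57, 240 + 2.85 = 242.85→243, 82 + 32.87 = 114.87→115) → #39f373
32%: (10 + 78.4 = 88.4→88, 240 + 4.8 = 244.8→245, 82 + 55.36 = 137.36→137) → #58f589
47%: (10 + 115.15 = 125.15→125, 240 + 7.05 = 247.05→247, 82 + 81.31 = 163.31→163) → #7df7a3
63%: (10 + 154.35 = 164.35→164, 240 + 9.45 = 249.45→249, 82 + 108.99 = 190.99→191) → #a4f9bf
79%: (10 + 193.55 = 203.55→204, 240 + 11.85 = 251.85→252, 82 + 136.67 = 218.67→219) → #ccfcdb

#39f373, #58f589, #7df7a3, #a4f9bf, #ccfcdb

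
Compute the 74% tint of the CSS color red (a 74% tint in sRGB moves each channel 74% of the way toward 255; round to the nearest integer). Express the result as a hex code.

CSS red is rgb(255, 0, 0).
A 74% tint moves each channel 74% toward 255:
  R: 255 + 0 = 255 → 255
  G: 0 + 0.74×(255−0) = 0 + 188.7 = 188.7 → 189
  B: 0 + 0.74×(255−0) = 0 + 188.7 = 188.7 → 189
rgb(255, 189, 189) = #ffbdbd.

#ffbdbd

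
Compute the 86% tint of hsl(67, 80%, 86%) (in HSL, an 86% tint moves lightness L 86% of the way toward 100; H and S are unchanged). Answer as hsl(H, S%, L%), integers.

L moves 86% from 86 toward 100: 86 + 12.04 = 98.04 → 98.
H and S are unchanged.

hsl(67, 80%, 98%)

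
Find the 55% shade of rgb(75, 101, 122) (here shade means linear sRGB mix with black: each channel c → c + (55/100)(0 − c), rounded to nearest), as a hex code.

#222D37

Per channel, c → c + 0.55(0 − c):
  R: 75 + 0.55×(0−75) = 75 − 41.25 = 33.75 → 34
  G: 101 + 0.55×(0−101) = 101 − 55.55 = 45.45 → 45
  B: 122 + 0.55×(0−122) = 122 − 67.1 = 54.9 → 55
rgb(34, 45, 55) = #222D37.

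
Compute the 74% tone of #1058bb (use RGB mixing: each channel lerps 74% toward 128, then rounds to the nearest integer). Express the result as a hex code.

#1058bb is rgb(16, 88, 187).
Per channel, c → c + 0.74(128 − c):
  R: 16 + 82.88 = 98.88 → 99
  G: 88 + 0.74×(128−88) = 88 + 29.6 = 117.6 → 118
  B: 187 − 43.66 = 143.34 → 143
rgb(99, 118, 143) = #63768f.

#63768f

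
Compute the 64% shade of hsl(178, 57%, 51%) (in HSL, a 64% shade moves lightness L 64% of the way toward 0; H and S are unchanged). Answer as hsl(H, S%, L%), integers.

L moves 64% from 51 toward 0: 51 − 32.64 = 18.36 → 18.
H and S are unchanged.

hsl(178, 57%, 18%)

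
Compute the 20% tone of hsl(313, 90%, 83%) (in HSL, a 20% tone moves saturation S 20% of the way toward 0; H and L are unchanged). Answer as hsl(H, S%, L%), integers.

hsl(313, 72%, 83%)

S moves 20% from 90 toward 0: 90 − 18 = 72 → 72.
H and L are unchanged.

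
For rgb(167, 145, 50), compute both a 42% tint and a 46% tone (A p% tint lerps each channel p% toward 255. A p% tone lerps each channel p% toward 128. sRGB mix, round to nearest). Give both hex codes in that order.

42% tint:
  R: 167 + 0.42×(255−167) = 167 + 36.96 = 203.96 → 204
  G: 145 + 0.42×(255−145) = 145 + 46.2 = 191.2 → 191
  B: 50 + 0.42×(255−50) = 50 + 86.1 = 136.1 → 136
  → #CCBF88
46% tone:
  R: 167 + 0.46×(128−167) = 167 − 17.94 = 149.06 → 149
  G: 145 − 7.82 = 137.18 → 137
  B: 50 + 0.46×(128−50) = 50 + 35.88 = 85.88 → 86
  → #958956

#CCBF88, #958956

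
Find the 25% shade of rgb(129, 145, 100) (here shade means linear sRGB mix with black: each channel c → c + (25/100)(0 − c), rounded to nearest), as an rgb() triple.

rgb(97, 109, 75)

A 25% shade moves each channel 25% toward 0:
  R: 129 + 0.25×(0−129) = 129 − 32.25 = 96.75 → 97
  G: 145 + 0.25×(0−145) = 145 − 36.25 = 108.75 → 109
  B: 100 + 0.25×(0−100) = 100 − 25 = 75 → 75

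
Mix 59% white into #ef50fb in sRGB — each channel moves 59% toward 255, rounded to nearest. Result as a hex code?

#f8b7fd

#ef50fb is rgb(239, 80, 251).
A 59% tint moves each channel 59% toward 255:
  R: 239 + 0.59×(255−239) = 239 + 9.44 = 248.44 → 248
  G: 80 + 103.25 = 183.25 → 183
  B: 251 + 2.36 = 253.36 → 253
rgb(248, 183, 253) = #f8b7fd.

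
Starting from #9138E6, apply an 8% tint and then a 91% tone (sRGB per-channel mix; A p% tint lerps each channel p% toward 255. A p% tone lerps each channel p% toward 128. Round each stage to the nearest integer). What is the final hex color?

#827B89

#9138E6 is rgb(145, 56, 230).
Per channel, c → c + 0.08(255 − c):
  R: 145 + 0.08×(255−145) = 145 + 8.8 = 153.8 → 154
  G: 56 + 0.08×(255−56) = 56 + 15.92 = 71.92 → 72
  B: 230 + 0.08×(255−230) = 230 + 2 = 232 → 232
After the tint: rgb(154, 72, 232) = #9A48E8.
Per channel, c → c + 0.91(128 − c):
  R: 154 − 23.66 = 130.34 → 130
  G: 72 + 50.96 = 122.96 → 123
  B: 232 − 94.64 = 137.36 → 137
rgb(130, 123, 137) = #827B89.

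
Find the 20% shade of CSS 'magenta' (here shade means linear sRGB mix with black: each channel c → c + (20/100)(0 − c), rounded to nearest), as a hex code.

CSS magenta is rgb(255, 0, 255).
A 20% shade moves each channel 20% toward 0:
  R: 255 + 0.2×(0−255) = 255 − 51 = 204 → 204
  G: 0 + 0.2×(0−0) = 0 + 0 = 0 → 0
  B: 255 − 51 = 204 → 204
rgb(204, 0, 204) = #cc00cc.

#cc00cc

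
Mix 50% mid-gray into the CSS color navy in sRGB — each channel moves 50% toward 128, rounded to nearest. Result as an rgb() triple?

CSS navy is rgb(0, 0, 128).
A 50% tone moves each channel 50% toward 128:
  R: 0 + 0.5×(128−0) = 0 + 64 = 64 → 64
  G: 0 + 64 = 64 → 64
  B: 128 + 0.5×(128−128) = 128 + 0 = 128 → 128

rgb(64, 64, 128)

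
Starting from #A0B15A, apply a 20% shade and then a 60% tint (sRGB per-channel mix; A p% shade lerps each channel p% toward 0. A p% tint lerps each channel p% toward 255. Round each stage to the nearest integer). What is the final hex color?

#A0B15A is rgb(160, 177, 90).
Lerp each channel 20% toward 0:
  R: 160 + 0.2×(0−160) = 160 − 32 = 128 → 128
  G: 177 + 0.2×(0−177) = 177 − 35.4 = 141.6 → 142
  B: 90 − 18 = 72 → 72
After the shade: rgb(128, 142, 72) = #808E48.
A 60% tint moves each channel 60% toward 255:
  R: 128 + 76.2 = 204.2 → 204
  G: 142 + 0.6×(255−142) = 142 + 67.8 = 209.8 → 210
  B: 72 + 109.8 = 181.8 → 182
rgb(204, 210, 182) = #CCD2B6.

#CCD2B6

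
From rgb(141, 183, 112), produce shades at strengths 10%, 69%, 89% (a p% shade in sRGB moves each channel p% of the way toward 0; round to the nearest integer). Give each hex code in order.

10%: (141 − 14.1 = 126.9→127, 183 − 18.3 = 164.7→165, 112 − 11.2 = 100.8→101) → #7fa565
69%: (141 − 97.29 = 43.71→44, 183 − 126.27 = 56.73→57, 112 − 77.28 = 34.72→35) → #2c3923
89%: (141 − 125.49 = 15.51→16, 183 − 162.87 = 20.13→20, 112 − 99.68 = 12.32→12) → #10140c

#7fa565, #2c3923, #10140c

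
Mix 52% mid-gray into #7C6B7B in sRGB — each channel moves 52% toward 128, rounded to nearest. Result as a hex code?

#7C6B7B is rgb(124, 107, 123).
A 52% tone moves each channel 52% toward 128:
  R: 124 + 0.52×(128−124) = 124 + 2.08 = 126.08 → 126
  G: 107 + 10.92 = 117.92 → 118
  B: 123 + 2.6 = 125.6 → 126
rgb(126, 118, 126) = #7E767E.

#7E767E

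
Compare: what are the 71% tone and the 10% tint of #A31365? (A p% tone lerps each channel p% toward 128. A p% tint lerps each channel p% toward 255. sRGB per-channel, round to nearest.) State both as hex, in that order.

#A31365 is rgb(163, 19, 101).
71% tone:
  R: 163 + 0.71×(128−163) = 163 − 24.85 = 138.15 → 138
  G: 19 + 77.39 = 96.39 → 96
  B: 101 + 0.71×(128−101) = 101 + 19.17 = 120.17 → 120
  → #8A6078
10% tint:
  R: 163 + 0.1×(255−163) = 163 + 9.2 = 172.2 → 172
  G: 19 + 23.6 = 42.6 → 43
  B: 101 + 15.4 = 116.4 → 116
  → #AC2B74

#8A6078, #AC2B74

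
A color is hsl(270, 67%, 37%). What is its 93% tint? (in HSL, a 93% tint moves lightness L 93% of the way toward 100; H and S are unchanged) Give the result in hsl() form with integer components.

L moves 93% from 37 toward 100: 37 + 58.59 = 95.59 → 96.
H and S are unchanged.

hsl(270, 67%, 96%)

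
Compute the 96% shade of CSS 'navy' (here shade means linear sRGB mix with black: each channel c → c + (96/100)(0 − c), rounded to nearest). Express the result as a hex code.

CSS navy is rgb(0, 0, 128).
Per channel, c → c + 0.96(0 − c):
  R: 0 + 0 = 0 → 0
  G: 0 + 0.96×(0−0) = 0 + 0 = 0 → 0
  B: 128 − 122.88 = 5.12 → 5
rgb(0, 0, 5) = #000005.

#000005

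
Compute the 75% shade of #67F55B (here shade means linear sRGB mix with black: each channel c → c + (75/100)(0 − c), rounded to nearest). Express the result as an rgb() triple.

rgb(26, 61, 23)

#67F55B is rgb(103, 245, 91).
Per channel, c → c + 0.75(0 − c):
  R: 103 + 0.75×(0−103) = 103 − 77.25 = 25.75 → 26
  G: 245 + 0.75×(0−245) = 245 − 183.75 = 61.25 → 61
  B: 91 + 0.75×(0−91) = 91 − 68.25 = 22.75 → 23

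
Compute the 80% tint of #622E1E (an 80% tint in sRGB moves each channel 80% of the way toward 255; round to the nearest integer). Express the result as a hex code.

#622E1E is rgb(98, 46, 30).
An 80% tint moves each channel 80% toward 255:
  R: 98 + 0.8×(255−98) = 98 + 125.6 = 223.6 → 224
  G: 46 + 0.8×(255−46) = 46 + 167.2 = 213.2 → 213
  B: 30 + 180 = 210 → 210
rgb(224, 213, 210) = #E0D5D2.

#E0D5D2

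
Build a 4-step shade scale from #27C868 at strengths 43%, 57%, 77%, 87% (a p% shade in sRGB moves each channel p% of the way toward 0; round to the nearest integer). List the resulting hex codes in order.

#27C868 is rgb(39, 200, 104).
43%: (39 − 16.77 = 22.23→22, 200 − 86 = 114→114, 104 − 44.72 = 59.28→59) → #16723B
57%: (39 − 22.23 = 16.77→17, 200 − 114 = 86→86, 104 − 59.28 = 44.72→45) → #11562D
77%: (39 − 30.03 = 8.97→9, 200 − 154 = 46→46, 104 − 80.08 = 23.92→24) → #092E18
87%: (39 − 33.93 = 5.07→5, 200 − 174 = 26→26, 104 − 90.48 = 13.52→14) → #051A0E

#16723B, #11562D, #092E18, #051A0E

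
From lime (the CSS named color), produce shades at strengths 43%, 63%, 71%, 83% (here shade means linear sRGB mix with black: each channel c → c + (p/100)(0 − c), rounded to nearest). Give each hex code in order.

CSS lime is rgb(0, 255, 0).
43%: (0→0, 255 − 109.65 = 145.35→145, 0→0) → #009100
63%: (0→0, 255 − 160.65 = 94.35→94, 0→0) → #005e00
71%: (0→0, 255 − 181.05 = 73.95→74, 0→0) → #004a00
83%: (0→0, 255 − 211.65 = 43.35→43, 0→0) → #002b00

#009100, #005e00, #004a00, #002b00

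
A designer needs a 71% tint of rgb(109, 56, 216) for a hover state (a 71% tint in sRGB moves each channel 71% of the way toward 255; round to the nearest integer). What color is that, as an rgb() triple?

rgb(213, 197, 244)

Per channel, c → c + 0.71(255 − c):
  R: 109 + 0.71×(255−109) = 109 + 103.66 = 212.66 → 213
  G: 56 + 0.71×(255−56) = 56 + 141.29 = 197.29 → 197
  B: 216 + 27.69 = 243.69 → 244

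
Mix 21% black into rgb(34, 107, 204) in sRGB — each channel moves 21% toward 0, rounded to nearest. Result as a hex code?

#1B55A1

Per channel, c → c + 0.21(0 − c):
  R: 34 − 7.14 = 26.86 → 27
  G: 107 + 0.21×(0−107) = 107 − 22.47 = 84.53 → 85
  B: 204 + 0.21×(0−204) = 204 − 42.84 = 161.16 → 161
rgb(27, 85, 161) = #1B55A1.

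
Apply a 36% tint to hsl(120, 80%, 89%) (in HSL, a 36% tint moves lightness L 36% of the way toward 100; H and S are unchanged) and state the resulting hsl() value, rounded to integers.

hsl(120, 80%, 93%)

L moves 36% from 89 toward 100: 89 + 3.96 = 92.96 → 93.
H and S are unchanged.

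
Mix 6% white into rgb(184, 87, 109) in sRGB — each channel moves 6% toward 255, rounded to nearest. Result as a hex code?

#bc6176

A 6% tint moves each channel 6% toward 255:
  R: 184 + 0.06×(255−184) = 184 + 4.26 = 188.26 → 188
  G: 87 + 10.08 = 97.08 → 97
  B: 109 + 0.06×(255−109) = 109 + 8.76 = 117.76 → 118
rgb(188, 97, 118) = #bc6176.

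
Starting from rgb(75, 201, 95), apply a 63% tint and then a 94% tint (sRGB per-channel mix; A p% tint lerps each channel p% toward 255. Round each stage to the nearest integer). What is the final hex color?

A 63% tint moves each channel 63% toward 255:
  R: 75 + 0.63×(255−75) = 75 + 113.4 = 188.4 → 188
  G: 201 + 0.63×(255−201) = 201 + 34.02 = 235.02 → 235
  B: 95 + 100.8 = 195.8 → 196
After the tint: rgb(188, 235, 196) = #BCEBC4.
Per channel, c → c + 0.94(255 − c):
  R: 188 + 0.94×(255−188) = 188 + 62.98 = 250.98 → 251
  G: 235 + 0.94×(255−235) = 235 + 18.8 = 253.8 → 254
  B: 196 + 0.94×(255−196) = 196 + 55.46 = 251.46 → 251
rgb(251, 254, 251) = #FBFEFB.

#FBFEFB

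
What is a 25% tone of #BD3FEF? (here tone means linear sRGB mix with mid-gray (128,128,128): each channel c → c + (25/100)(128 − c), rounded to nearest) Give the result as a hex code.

#BD3FEF is rgb(189, 63, 239).
Lerp each channel 25% toward 128:
  R: 189 + 0.25×(128−189) = 189 − 15.25 = 173.75 → 174
  G: 63 + 0.25×(128−63) = 63 + 16.25 = 79.25 → 79
  B: 239 − 27.75 = 211.25 → 211
rgb(174, 79, 211) = #AE4FD3.

#AE4FD3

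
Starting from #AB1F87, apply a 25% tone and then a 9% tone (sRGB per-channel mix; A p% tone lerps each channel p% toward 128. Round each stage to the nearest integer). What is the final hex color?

#9D3E85

#AB1F87 is rgb(171, 31, 135).
Per channel, c → c + 0.25(128 − c):
  R: 171 − 10.75 = 160.25 → 160
  G: 31 + 24.25 = 55.25 → 55
  B: 135 − 1.75 = 133.25 → 133
After the tone: rgb(160, 55, 133) = #A03785.
A 9% tone moves each channel 9% toward 128:
  R: 160 − 2.88 = 157.12 → 157
  G: 55 + 6.57 = 61.57 → 62
  B: 133 + 0.09×(128−133) = 133 − 0.45 = 132.55 → 133
rgb(157, 62, 133) = #9D3E85.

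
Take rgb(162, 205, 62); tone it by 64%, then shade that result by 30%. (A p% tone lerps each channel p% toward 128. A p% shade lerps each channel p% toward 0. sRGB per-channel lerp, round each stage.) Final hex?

Lerp each channel 64% toward 128:
  R: 162 + 0.64×(128−162) = 162 − 21.76 = 140.24 → 140
  G: 205 + 0.64×(128−205) = 205 − 49.28 = 155.72 → 156
  B: 62 + 0.64×(128−62) = 62 + 42.24 = 104.24 → 104
After the tone: rgb(140, 156, 104) = #8c9c68.
Lerp each channel 30% toward 0:
  R: 140 − 42 = 98 → 98
  G: 156 + 0.3×(0−156) = 156 − 46.8 = 109.2 → 109
  B: 104 + 0.3×(0−104) = 104 − 31.2 = 72.8 → 73
rgb(98, 109, 73) = #626d49.

#626d49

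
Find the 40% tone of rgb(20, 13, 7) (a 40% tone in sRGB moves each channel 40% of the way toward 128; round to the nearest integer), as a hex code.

#3f3b37

Per channel, c → c + 0.4(128 − c):
  R: 20 + 0.4×(128−20) = 20 + 43.2 = 63.2 → 63
  G: 13 + 0.4×(128−13) = 13 + 46 = 59 → 59
  B: 7 + 0.4×(128−7) = 7 + 48.4 = 55.4 → 55
rgb(63, 59, 55) = #3f3b37.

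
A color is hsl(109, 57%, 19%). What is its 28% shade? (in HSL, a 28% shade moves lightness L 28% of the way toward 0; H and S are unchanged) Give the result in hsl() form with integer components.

L moves 28% from 19 toward 0: 19 − 5.32 = 13.68 → 14.
H and S are unchanged.

hsl(109, 57%, 14%)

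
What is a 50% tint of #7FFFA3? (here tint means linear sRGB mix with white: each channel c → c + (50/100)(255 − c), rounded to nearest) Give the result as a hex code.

#7FFFA3 is rgb(127, 255, 163).
Lerp each channel 50% toward 255:
  R: 127 + 0.5×(255−127) = 127 + 64 = 191 → 191
  G: 255 + 0 = 255 → 255
  B: 163 + 0.5×(255−163) = 163 + 46 = 209 → 209
rgb(191, 255, 209) = #BFFFD1.

#BFFFD1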